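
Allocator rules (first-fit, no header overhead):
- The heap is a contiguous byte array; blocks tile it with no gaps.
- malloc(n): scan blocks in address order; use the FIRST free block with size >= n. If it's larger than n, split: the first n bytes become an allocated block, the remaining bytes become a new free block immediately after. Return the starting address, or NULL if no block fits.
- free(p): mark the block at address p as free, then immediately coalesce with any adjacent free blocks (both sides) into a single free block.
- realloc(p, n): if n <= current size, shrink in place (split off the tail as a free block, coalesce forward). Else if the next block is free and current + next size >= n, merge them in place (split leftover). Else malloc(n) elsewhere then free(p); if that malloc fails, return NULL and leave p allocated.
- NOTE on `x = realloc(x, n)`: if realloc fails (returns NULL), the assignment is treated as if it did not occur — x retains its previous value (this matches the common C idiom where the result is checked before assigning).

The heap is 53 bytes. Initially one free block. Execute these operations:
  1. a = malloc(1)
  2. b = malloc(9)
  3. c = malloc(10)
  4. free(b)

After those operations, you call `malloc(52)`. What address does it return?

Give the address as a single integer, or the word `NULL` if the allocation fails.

Op 1: a = malloc(1) -> a = 0; heap: [0-0 ALLOC][1-52 FREE]
Op 2: b = malloc(9) -> b = 1; heap: [0-0 ALLOC][1-9 ALLOC][10-52 FREE]
Op 3: c = malloc(10) -> c = 10; heap: [0-0 ALLOC][1-9 ALLOC][10-19 ALLOC][20-52 FREE]
Op 4: free(b) -> (freed b); heap: [0-0 ALLOC][1-9 FREE][10-19 ALLOC][20-52 FREE]
malloc(52): first-fit scan over [0-0 ALLOC][1-9 FREE][10-19 ALLOC][20-52 FREE] -> NULL

Answer: NULL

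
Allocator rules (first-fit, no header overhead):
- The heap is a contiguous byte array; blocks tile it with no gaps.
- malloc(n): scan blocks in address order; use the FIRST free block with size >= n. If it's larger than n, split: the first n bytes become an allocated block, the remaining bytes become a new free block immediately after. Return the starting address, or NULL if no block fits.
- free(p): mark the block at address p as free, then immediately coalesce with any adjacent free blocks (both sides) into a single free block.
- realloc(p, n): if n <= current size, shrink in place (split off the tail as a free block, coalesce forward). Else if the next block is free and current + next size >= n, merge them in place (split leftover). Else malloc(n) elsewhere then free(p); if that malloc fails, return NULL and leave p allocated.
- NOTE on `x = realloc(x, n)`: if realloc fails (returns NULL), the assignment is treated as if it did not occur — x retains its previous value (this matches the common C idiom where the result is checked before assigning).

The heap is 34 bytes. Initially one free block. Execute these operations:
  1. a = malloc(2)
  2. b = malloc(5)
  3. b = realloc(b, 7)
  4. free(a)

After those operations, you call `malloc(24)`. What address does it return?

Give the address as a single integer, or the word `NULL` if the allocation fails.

Answer: 9

Derivation:
Op 1: a = malloc(2) -> a = 0; heap: [0-1 ALLOC][2-33 FREE]
Op 2: b = malloc(5) -> b = 2; heap: [0-1 ALLOC][2-6 ALLOC][7-33 FREE]
Op 3: b = realloc(b, 7) -> b = 2; heap: [0-1 ALLOC][2-8 ALLOC][9-33 FREE]
Op 4: free(a) -> (freed a); heap: [0-1 FREE][2-8 ALLOC][9-33 FREE]
malloc(24): first-fit scan over [0-1 FREE][2-8 ALLOC][9-33 FREE] -> 9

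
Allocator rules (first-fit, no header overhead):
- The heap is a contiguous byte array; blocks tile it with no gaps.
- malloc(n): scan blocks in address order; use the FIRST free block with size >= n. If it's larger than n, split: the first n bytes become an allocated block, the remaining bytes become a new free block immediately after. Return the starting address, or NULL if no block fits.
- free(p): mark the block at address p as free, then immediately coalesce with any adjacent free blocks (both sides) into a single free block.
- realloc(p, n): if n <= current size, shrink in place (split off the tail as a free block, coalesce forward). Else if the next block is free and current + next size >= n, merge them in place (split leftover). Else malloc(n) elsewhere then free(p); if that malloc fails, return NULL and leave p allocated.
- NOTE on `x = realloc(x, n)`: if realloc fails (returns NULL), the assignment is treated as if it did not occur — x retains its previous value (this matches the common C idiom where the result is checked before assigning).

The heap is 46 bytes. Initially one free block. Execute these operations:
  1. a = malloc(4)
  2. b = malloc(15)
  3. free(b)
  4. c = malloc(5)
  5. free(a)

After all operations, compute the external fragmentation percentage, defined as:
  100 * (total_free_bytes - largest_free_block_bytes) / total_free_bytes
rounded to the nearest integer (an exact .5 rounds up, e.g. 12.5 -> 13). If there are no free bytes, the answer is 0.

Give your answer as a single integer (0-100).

Answer: 10

Derivation:
Op 1: a = malloc(4) -> a = 0; heap: [0-3 ALLOC][4-45 FREE]
Op 2: b = malloc(15) -> b = 4; heap: [0-3 ALLOC][4-18 ALLOC][19-45 FREE]
Op 3: free(b) -> (freed b); heap: [0-3 ALLOC][4-45 FREE]
Op 4: c = malloc(5) -> c = 4; heap: [0-3 ALLOC][4-8 ALLOC][9-45 FREE]
Op 5: free(a) -> (freed a); heap: [0-3 FREE][4-8 ALLOC][9-45 FREE]
Free blocks: [4 37] total_free=41 largest=37 -> 100*(41-37)/41 = 400/41 ≈ 9.756 -> rounds to 10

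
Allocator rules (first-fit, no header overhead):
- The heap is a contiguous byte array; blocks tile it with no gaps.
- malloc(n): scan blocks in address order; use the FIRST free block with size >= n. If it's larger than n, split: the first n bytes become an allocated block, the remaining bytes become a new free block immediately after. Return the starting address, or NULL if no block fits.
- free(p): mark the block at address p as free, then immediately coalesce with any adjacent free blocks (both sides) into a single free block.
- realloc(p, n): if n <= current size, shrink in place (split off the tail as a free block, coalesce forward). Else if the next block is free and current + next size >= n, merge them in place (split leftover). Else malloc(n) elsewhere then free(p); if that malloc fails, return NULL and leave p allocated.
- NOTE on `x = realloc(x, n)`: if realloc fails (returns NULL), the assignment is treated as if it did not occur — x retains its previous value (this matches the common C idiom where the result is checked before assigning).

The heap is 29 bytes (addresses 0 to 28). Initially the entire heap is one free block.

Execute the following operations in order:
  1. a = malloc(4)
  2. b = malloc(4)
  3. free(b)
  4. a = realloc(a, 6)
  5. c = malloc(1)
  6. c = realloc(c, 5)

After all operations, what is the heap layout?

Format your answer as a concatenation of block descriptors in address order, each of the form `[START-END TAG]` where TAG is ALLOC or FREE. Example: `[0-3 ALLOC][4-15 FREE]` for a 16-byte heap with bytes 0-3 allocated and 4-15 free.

Answer: [0-5 ALLOC][6-10 ALLOC][11-28 FREE]

Derivation:
Op 1: a = malloc(4) -> a = 0; heap: [0-3 ALLOC][4-28 FREE]
Op 2: b = malloc(4) -> b = 4; heap: [0-3 ALLOC][4-7 ALLOC][8-28 FREE]
Op 3: free(b) -> (freed b); heap: [0-3 ALLOC][4-28 FREE]
Op 4: a = realloc(a, 6) -> a = 0; heap: [0-5 ALLOC][6-28 FREE]
Op 5: c = malloc(1) -> c = 6; heap: [0-5 ALLOC][6-6 ALLOC][7-28 FREE]
Op 6: c = realloc(c, 5) -> c = 6; heap: [0-5 ALLOC][6-10 ALLOC][11-28 FREE]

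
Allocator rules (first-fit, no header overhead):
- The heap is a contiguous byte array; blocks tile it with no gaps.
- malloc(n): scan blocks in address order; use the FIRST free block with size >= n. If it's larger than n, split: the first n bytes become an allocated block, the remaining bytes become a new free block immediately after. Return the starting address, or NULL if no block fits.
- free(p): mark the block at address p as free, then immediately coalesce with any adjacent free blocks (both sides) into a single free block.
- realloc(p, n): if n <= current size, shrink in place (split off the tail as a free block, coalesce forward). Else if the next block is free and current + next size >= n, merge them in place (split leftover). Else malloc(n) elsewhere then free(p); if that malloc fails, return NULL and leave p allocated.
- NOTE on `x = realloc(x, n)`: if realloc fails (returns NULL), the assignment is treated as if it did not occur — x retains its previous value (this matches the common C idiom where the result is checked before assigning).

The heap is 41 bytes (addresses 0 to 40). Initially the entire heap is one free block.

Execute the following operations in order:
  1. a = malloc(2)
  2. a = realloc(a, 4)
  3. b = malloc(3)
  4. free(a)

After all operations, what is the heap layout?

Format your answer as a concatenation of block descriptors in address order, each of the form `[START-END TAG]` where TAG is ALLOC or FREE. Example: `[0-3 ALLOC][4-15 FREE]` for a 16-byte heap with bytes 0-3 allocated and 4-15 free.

Answer: [0-3 FREE][4-6 ALLOC][7-40 FREE]

Derivation:
Op 1: a = malloc(2) -> a = 0; heap: [0-1 ALLOC][2-40 FREE]
Op 2: a = realloc(a, 4) -> a = 0; heap: [0-3 ALLOC][4-40 FREE]
Op 3: b = malloc(3) -> b = 4; heap: [0-3 ALLOC][4-6 ALLOC][7-40 FREE]
Op 4: free(a) -> (freed a); heap: [0-3 FREE][4-6 ALLOC][7-40 FREE]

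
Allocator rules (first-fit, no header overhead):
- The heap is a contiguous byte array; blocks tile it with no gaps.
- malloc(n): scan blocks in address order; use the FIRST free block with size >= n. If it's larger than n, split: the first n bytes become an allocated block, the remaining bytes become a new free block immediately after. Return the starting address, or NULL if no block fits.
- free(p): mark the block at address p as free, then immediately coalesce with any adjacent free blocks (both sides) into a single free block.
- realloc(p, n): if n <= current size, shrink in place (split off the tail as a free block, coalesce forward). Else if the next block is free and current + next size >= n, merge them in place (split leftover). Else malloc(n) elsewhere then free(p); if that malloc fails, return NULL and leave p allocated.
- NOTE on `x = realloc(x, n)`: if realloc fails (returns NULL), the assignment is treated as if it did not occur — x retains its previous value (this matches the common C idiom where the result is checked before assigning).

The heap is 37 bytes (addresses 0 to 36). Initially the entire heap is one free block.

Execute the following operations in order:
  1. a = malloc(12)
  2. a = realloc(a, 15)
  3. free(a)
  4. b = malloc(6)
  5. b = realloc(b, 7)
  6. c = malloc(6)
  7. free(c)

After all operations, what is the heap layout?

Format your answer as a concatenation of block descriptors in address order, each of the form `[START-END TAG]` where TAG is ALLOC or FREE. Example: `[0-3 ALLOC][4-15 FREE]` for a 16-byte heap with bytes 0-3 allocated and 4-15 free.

Answer: [0-6 ALLOC][7-36 FREE]

Derivation:
Op 1: a = malloc(12) -> a = 0; heap: [0-11 ALLOC][12-36 FREE]
Op 2: a = realloc(a, 15) -> a = 0; heap: [0-14 ALLOC][15-36 FREE]
Op 3: free(a) -> (freed a); heap: [0-36 FREE]
Op 4: b = malloc(6) -> b = 0; heap: [0-5 ALLOC][6-36 FREE]
Op 5: b = realloc(b, 7) -> b = 0; heap: [0-6 ALLOC][7-36 FREE]
Op 6: c = malloc(6) -> c = 7; heap: [0-6 ALLOC][7-12 ALLOC][13-36 FREE]
Op 7: free(c) -> (freed c); heap: [0-6 ALLOC][7-36 FREE]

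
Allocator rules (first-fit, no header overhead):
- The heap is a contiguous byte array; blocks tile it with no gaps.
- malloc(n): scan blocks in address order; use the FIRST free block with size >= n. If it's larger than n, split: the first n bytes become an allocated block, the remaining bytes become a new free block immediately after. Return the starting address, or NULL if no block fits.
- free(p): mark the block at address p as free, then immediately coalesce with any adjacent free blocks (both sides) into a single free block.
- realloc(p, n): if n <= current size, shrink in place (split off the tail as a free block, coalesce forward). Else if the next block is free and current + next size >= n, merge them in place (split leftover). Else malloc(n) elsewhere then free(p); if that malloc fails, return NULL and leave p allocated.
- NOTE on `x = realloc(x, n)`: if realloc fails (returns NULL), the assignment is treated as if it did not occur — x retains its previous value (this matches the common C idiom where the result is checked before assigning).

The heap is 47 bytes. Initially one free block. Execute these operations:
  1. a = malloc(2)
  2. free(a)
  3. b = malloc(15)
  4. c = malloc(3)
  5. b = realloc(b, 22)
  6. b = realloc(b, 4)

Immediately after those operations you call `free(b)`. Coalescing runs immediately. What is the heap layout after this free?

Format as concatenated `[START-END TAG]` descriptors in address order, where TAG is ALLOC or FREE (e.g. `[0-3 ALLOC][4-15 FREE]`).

Answer: [0-14 FREE][15-17 ALLOC][18-46 FREE]

Derivation:
Op 1: a = malloc(2) -> a = 0; heap: [0-1 ALLOC][2-46 FREE]
Op 2: free(a) -> (freed a); heap: [0-46 FREE]
Op 3: b = malloc(15) -> b = 0; heap: [0-14 ALLOC][15-46 FREE]
Op 4: c = malloc(3) -> c = 15; heap: [0-14 ALLOC][15-17 ALLOC][18-46 FREE]
Op 5: b = realloc(b, 22) -> b = 18; heap: [0-14 FREE][15-17 ALLOC][18-39 ALLOC][40-46 FREE]
Op 6: b = realloc(b, 4) -> b = 18; heap: [0-14 FREE][15-17 ALLOC][18-21 ALLOC][22-46 FREE]
free(b): b = 18 -> block [18-21 ALLOC]; mark free, coalesce with adjacent free neighbors -> [0-14 FREE][15-17 ALLOC][18-46 FREE]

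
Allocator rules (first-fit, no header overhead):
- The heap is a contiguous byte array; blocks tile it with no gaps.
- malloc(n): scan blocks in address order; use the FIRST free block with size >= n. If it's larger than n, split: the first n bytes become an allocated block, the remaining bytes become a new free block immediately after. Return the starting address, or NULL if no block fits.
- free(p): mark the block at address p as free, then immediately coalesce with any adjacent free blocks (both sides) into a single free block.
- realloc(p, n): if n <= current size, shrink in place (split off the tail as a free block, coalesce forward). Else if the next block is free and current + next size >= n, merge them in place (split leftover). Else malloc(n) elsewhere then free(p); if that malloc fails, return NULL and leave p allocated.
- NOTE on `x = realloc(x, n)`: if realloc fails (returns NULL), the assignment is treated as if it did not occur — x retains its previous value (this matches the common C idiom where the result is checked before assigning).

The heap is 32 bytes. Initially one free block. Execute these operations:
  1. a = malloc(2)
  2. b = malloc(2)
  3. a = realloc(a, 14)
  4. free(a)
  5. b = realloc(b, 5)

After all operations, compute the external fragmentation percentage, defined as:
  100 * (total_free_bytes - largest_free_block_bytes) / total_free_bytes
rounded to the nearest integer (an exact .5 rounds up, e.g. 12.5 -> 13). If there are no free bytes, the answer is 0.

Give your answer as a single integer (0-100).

Op 1: a = malloc(2) -> a = 0; heap: [0-1 ALLOC][2-31 FREE]
Op 2: b = malloc(2) -> b = 2; heap: [0-1 ALLOC][2-3 ALLOC][4-31 FREE]
Op 3: a = realloc(a, 14) -> a = 4; heap: [0-1 FREE][2-3 ALLOC][4-17 ALLOC][18-31 FREE]
Op 4: free(a) -> (freed a); heap: [0-1 FREE][2-3 ALLOC][4-31 FREE]
Op 5: b = realloc(b, 5) -> b = 2; heap: [0-1 FREE][2-6 ALLOC][7-31 FREE]
Free blocks: [2 25] total_free=27 largest=25 -> 100*(27-25)/27 = 200/27 ≈ 7.407 -> rounds to 7

Answer: 7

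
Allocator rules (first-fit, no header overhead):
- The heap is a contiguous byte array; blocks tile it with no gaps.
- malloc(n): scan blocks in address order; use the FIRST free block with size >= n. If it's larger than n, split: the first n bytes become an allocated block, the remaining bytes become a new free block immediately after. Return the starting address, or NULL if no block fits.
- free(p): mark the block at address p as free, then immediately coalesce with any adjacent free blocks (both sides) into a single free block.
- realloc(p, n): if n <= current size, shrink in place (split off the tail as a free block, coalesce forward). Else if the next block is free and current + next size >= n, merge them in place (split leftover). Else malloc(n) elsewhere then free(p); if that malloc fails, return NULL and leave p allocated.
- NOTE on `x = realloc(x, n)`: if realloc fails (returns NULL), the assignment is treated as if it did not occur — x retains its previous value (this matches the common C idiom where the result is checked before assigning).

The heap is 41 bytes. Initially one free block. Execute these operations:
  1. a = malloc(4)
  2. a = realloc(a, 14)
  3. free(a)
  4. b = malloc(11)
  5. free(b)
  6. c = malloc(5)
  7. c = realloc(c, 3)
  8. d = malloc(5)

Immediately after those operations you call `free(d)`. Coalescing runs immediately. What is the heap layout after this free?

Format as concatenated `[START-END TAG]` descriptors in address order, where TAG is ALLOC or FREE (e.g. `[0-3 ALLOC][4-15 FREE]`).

Answer: [0-2 ALLOC][3-40 FREE]

Derivation:
Op 1: a = malloc(4) -> a = 0; heap: [0-3 ALLOC][4-40 FREE]
Op 2: a = realloc(a, 14) -> a = 0; heap: [0-13 ALLOC][14-40 FREE]
Op 3: free(a) -> (freed a); heap: [0-40 FREE]
Op 4: b = malloc(11) -> b = 0; heap: [0-10 ALLOC][11-40 FREE]
Op 5: free(b) -> (freed b); heap: [0-40 FREE]
Op 6: c = malloc(5) -> c = 0; heap: [0-4 ALLOC][5-40 FREE]
Op 7: c = realloc(c, 3) -> c = 0; heap: [0-2 ALLOC][3-40 FREE]
Op 8: d = malloc(5) -> d = 3; heap: [0-2 ALLOC][3-7 ALLOC][8-40 FREE]
free(d): d = 3 -> block [3-7 ALLOC]; mark free, coalesce with adjacent free neighbors -> [0-2 ALLOC][3-40 FREE]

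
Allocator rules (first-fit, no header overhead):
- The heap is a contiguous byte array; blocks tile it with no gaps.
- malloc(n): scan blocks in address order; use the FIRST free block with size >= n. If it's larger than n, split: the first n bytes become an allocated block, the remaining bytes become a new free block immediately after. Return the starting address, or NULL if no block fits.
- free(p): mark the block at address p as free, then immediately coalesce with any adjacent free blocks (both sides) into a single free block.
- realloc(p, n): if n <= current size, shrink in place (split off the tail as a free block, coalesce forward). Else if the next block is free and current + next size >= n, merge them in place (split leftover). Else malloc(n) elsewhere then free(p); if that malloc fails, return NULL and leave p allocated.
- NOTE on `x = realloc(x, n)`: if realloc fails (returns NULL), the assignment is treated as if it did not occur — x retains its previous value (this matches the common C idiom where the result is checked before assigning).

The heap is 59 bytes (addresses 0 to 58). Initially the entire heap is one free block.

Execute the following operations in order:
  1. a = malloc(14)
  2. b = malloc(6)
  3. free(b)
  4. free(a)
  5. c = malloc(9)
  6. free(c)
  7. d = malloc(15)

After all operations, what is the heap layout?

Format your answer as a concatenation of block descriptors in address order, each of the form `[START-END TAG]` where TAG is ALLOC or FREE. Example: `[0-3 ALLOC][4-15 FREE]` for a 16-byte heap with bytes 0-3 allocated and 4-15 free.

Answer: [0-14 ALLOC][15-58 FREE]

Derivation:
Op 1: a = malloc(14) -> a = 0; heap: [0-13 ALLOC][14-58 FREE]
Op 2: b = malloc(6) -> b = 14; heap: [0-13 ALLOC][14-19 ALLOC][20-58 FREE]
Op 3: free(b) -> (freed b); heap: [0-13 ALLOC][14-58 FREE]
Op 4: free(a) -> (freed a); heap: [0-58 FREE]
Op 5: c = malloc(9) -> c = 0; heap: [0-8 ALLOC][9-58 FREE]
Op 6: free(c) -> (freed c); heap: [0-58 FREE]
Op 7: d = malloc(15) -> d = 0; heap: [0-14 ALLOC][15-58 FREE]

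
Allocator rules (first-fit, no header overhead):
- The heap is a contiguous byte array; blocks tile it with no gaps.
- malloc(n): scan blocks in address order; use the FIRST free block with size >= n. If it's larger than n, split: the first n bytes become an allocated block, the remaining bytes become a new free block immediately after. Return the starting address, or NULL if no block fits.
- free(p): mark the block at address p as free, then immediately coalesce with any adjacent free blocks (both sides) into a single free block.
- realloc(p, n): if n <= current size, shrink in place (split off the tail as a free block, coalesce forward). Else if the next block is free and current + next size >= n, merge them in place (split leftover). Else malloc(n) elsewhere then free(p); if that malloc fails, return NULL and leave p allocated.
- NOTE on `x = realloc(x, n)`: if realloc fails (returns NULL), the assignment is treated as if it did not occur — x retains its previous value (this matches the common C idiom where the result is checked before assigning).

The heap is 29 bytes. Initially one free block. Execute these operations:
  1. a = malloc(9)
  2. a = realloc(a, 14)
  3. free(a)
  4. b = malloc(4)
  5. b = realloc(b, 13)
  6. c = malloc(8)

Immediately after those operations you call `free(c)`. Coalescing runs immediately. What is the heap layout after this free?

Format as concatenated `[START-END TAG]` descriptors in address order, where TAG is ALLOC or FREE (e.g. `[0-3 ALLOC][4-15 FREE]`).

Op 1: a = malloc(9) -> a = 0; heap: [0-8 ALLOC][9-28 FREE]
Op 2: a = realloc(a, 14) -> a = 0; heap: [0-13 ALLOC][14-28 FREE]
Op 3: free(a) -> (freed a); heap: [0-28 FREE]
Op 4: b = malloc(4) -> b = 0; heap: [0-3 ALLOC][4-28 FREE]
Op 5: b = realloc(b, 13) -> b = 0; heap: [0-12 ALLOC][13-28 FREE]
Op 6: c = malloc(8) -> c = 13; heap: [0-12 ALLOC][13-20 ALLOC][21-28 FREE]
free(c): c = 13 -> block [13-20 ALLOC]; mark free, coalesce with adjacent free neighbors -> [0-12 ALLOC][13-28 FREE]

Answer: [0-12 ALLOC][13-28 FREE]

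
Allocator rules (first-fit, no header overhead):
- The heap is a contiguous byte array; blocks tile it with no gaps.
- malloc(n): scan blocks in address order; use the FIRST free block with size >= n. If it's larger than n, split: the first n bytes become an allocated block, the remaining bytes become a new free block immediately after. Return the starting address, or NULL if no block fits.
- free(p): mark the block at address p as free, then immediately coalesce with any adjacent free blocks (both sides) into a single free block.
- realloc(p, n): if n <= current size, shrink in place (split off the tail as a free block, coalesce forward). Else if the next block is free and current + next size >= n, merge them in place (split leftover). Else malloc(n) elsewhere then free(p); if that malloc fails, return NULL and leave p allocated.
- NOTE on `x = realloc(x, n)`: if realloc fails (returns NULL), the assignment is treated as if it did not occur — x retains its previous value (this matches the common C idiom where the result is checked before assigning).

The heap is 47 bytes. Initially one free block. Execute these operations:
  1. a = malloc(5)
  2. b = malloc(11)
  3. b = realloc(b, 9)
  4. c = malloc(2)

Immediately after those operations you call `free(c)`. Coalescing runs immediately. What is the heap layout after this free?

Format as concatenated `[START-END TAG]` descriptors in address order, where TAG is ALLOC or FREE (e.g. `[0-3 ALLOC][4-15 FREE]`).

Op 1: a = malloc(5) -> a = 0; heap: [0-4 ALLOC][5-46 FREE]
Op 2: b = malloc(11) -> b = 5; heap: [0-4 ALLOC][5-15 ALLOC][16-46 FREE]
Op 3: b = realloc(b, 9) -> b = 5; heap: [0-4 ALLOC][5-13 ALLOC][14-46 FREE]
Op 4: c = malloc(2) -> c = 14; heap: [0-4 ALLOC][5-13 ALLOC][14-15 ALLOC][16-46 FREE]
free(c): c = 14 -> block [14-15 ALLOC]; mark free, coalesce with adjacent free neighbors -> [0-4 ALLOC][5-13 ALLOC][14-46 FREE]

Answer: [0-4 ALLOC][5-13 ALLOC][14-46 FREE]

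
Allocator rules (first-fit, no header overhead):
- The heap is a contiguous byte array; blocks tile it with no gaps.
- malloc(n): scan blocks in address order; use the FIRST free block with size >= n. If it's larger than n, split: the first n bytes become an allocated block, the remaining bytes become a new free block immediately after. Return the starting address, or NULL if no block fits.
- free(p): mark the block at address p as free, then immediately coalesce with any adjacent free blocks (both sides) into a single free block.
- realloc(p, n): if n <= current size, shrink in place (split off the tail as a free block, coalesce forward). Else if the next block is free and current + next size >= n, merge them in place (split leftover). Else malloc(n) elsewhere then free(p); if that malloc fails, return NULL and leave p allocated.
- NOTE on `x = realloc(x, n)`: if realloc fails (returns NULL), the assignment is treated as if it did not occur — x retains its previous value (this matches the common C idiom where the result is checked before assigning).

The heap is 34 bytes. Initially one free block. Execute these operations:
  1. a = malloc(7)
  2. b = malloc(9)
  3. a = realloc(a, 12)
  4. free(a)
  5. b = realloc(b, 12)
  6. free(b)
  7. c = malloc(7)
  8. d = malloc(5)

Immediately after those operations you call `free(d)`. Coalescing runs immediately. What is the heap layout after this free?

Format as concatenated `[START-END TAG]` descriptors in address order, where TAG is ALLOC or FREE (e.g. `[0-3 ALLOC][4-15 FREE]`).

Answer: [0-6 ALLOC][7-33 FREE]

Derivation:
Op 1: a = malloc(7) -> a = 0; heap: [0-6 ALLOC][7-33 FREE]
Op 2: b = malloc(9) -> b = 7; heap: [0-6 ALLOC][7-15 ALLOC][16-33 FREE]
Op 3: a = realloc(a, 12) -> a = 16; heap: [0-6 FREE][7-15 ALLOC][16-27 ALLOC][28-33 FREE]
Op 4: free(a) -> (freed a); heap: [0-6 FREE][7-15 ALLOC][16-33 FREE]
Op 5: b = realloc(b, 12) -> b = 7; heap: [0-6 FREE][7-18 ALLOC][19-33 FREE]
Op 6: free(b) -> (freed b); heap: [0-33 FREE]
Op 7: c = malloc(7) -> c = 0; heap: [0-6 ALLOC][7-33 FREE]
Op 8: d = malloc(5) -> d = 7; heap: [0-6 ALLOC][7-11 ALLOC][12-33 FREE]
free(d): d = 7 -> block [7-11 ALLOC]; mark free, coalesce with adjacent free neighbors -> [0-6 ALLOC][7-33 FREE]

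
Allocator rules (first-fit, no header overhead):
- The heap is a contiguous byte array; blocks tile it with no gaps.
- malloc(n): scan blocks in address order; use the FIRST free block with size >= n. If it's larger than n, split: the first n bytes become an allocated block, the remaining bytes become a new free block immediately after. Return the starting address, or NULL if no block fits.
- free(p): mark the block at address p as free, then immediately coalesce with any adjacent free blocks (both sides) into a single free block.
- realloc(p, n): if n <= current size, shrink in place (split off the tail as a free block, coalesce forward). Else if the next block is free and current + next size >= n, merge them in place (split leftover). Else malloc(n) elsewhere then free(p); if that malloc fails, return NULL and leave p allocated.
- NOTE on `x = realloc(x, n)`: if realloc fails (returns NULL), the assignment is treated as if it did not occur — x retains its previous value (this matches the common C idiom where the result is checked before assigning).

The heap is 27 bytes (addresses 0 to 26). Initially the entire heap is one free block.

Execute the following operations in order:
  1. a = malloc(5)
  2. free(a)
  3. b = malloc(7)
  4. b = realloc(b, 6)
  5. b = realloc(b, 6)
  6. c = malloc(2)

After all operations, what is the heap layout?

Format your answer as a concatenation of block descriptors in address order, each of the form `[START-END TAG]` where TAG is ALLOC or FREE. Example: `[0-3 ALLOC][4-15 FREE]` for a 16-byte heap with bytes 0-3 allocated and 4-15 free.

Op 1: a = malloc(5) -> a = 0; heap: [0-4 ALLOC][5-26 FREE]
Op 2: free(a) -> (freed a); heap: [0-26 FREE]
Op 3: b = malloc(7) -> b = 0; heap: [0-6 ALLOC][7-26 FREE]
Op 4: b = realloc(b, 6) -> b = 0; heap: [0-5 ALLOC][6-26 FREE]
Op 5: b = realloc(b, 6) -> b = 0; heap: [0-5 ALLOC][6-26 FREE]
Op 6: c = malloc(2) -> c = 6; heap: [0-5 ALLOC][6-7 ALLOC][8-26 FREE]

Answer: [0-5 ALLOC][6-7 ALLOC][8-26 FREE]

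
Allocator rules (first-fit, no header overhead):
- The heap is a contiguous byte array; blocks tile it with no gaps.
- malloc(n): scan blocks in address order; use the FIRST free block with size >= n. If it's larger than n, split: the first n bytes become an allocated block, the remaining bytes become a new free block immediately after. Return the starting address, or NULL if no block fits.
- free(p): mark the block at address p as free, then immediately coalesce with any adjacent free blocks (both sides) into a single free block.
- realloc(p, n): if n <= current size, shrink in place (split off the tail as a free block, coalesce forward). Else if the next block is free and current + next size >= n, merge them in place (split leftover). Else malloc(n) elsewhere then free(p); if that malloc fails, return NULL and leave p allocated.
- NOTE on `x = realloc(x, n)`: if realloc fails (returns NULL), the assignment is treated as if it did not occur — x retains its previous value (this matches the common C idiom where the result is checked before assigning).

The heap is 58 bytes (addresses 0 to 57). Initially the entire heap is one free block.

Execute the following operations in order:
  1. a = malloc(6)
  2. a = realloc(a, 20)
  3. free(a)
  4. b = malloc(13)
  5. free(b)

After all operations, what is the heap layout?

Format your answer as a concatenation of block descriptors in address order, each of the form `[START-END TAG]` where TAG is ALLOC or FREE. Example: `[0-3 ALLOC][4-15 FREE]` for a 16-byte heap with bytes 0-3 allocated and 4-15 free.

Answer: [0-57 FREE]

Derivation:
Op 1: a = malloc(6) -> a = 0; heap: [0-5 ALLOC][6-57 FREE]
Op 2: a = realloc(a, 20) -> a = 0; heap: [0-19 ALLOC][20-57 FREE]
Op 3: free(a) -> (freed a); heap: [0-57 FREE]
Op 4: b = malloc(13) -> b = 0; heap: [0-12 ALLOC][13-57 FREE]
Op 5: free(b) -> (freed b); heap: [0-57 FREE]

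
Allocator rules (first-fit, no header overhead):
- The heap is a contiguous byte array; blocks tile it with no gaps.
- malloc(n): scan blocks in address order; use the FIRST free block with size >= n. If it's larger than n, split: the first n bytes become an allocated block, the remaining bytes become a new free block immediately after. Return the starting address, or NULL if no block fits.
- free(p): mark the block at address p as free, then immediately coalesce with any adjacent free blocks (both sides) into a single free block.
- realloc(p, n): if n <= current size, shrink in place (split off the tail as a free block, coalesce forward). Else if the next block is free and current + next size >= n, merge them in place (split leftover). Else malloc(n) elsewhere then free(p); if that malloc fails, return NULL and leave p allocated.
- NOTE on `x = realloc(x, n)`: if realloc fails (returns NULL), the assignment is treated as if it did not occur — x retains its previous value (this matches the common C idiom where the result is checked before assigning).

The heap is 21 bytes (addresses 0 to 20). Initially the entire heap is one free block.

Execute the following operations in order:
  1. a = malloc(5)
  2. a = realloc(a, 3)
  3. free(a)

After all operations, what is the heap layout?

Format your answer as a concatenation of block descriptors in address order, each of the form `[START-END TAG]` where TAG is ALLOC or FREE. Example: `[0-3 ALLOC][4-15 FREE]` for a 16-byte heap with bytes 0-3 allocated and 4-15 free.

Op 1: a = malloc(5) -> a = 0; heap: [0-4 ALLOC][5-20 FREE]
Op 2: a = realloc(a, 3) -> a = 0; heap: [0-2 ALLOC][3-20 FREE]
Op 3: free(a) -> (freed a); heap: [0-20 FREE]

Answer: [0-20 FREE]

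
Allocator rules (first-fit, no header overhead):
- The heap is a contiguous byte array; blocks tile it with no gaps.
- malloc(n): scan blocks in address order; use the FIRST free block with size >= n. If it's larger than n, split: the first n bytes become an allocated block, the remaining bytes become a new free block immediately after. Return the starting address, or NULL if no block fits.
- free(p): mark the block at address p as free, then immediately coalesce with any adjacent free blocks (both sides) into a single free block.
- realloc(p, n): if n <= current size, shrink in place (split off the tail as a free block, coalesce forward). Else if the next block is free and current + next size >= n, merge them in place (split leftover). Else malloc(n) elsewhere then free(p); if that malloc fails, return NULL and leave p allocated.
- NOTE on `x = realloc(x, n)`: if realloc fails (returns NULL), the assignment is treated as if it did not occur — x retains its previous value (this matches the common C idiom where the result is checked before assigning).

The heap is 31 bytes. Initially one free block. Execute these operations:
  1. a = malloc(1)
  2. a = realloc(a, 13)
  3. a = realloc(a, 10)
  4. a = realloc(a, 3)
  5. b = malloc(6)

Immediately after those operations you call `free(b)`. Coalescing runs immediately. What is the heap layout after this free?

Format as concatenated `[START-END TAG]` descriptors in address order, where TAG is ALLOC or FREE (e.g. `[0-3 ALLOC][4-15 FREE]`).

Op 1: a = malloc(1) -> a = 0; heap: [0-0 ALLOC][1-30 FREE]
Op 2: a = realloc(a, 13) -> a = 0; heap: [0-12 ALLOC][13-30 FREE]
Op 3: a = realloc(a, 10) -> a = 0; heap: [0-9 ALLOC][10-30 FREE]
Op 4: a = realloc(a, 3) -> a = 0; heap: [0-2 ALLOC][3-30 FREE]
Op 5: b = malloc(6) -> b = 3; heap: [0-2 ALLOC][3-8 ALLOC][9-30 FREE]
free(b): b = 3 -> block [3-8 ALLOC]; mark free, coalesce with adjacent free neighbors -> [0-2 ALLOC][3-30 FREE]

Answer: [0-2 ALLOC][3-30 FREE]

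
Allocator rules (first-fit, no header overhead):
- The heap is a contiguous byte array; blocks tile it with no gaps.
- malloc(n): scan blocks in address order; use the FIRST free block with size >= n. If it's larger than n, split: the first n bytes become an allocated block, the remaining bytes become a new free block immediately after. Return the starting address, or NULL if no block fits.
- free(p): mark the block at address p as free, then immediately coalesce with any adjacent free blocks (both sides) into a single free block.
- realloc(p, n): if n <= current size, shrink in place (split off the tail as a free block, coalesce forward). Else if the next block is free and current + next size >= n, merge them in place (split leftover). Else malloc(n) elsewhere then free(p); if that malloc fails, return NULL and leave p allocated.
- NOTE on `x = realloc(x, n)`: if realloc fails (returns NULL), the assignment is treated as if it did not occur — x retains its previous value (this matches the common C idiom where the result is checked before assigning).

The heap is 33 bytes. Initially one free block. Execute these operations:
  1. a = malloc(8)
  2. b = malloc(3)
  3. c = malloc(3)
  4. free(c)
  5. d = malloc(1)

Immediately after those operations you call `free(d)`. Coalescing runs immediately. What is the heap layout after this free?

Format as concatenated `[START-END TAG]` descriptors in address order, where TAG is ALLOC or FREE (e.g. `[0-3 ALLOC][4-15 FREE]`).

Answer: [0-7 ALLOC][8-10 ALLOC][11-32 FREE]

Derivation:
Op 1: a = malloc(8) -> a = 0; heap: [0-7 ALLOC][8-32 FREE]
Op 2: b = malloc(3) -> b = 8; heap: [0-7 ALLOC][8-10 ALLOC][11-32 FREE]
Op 3: c = malloc(3) -> c = 11; heap: [0-7 ALLOC][8-10 ALLOC][11-13 ALLOC][14-32 FREE]
Op 4: free(c) -> (freed c); heap: [0-7 ALLOC][8-10 ALLOC][11-32 FREE]
Op 5: d = malloc(1) -> d = 11; heap: [0-7 ALLOC][8-10 ALLOC][11-11 ALLOC][12-32 FREE]
free(d): d = 11 -> block [11-11 ALLOC]; mark free, coalesce with adjacent free neighbors -> [0-7 ALLOC][8-10 ALLOC][11-32 FREE]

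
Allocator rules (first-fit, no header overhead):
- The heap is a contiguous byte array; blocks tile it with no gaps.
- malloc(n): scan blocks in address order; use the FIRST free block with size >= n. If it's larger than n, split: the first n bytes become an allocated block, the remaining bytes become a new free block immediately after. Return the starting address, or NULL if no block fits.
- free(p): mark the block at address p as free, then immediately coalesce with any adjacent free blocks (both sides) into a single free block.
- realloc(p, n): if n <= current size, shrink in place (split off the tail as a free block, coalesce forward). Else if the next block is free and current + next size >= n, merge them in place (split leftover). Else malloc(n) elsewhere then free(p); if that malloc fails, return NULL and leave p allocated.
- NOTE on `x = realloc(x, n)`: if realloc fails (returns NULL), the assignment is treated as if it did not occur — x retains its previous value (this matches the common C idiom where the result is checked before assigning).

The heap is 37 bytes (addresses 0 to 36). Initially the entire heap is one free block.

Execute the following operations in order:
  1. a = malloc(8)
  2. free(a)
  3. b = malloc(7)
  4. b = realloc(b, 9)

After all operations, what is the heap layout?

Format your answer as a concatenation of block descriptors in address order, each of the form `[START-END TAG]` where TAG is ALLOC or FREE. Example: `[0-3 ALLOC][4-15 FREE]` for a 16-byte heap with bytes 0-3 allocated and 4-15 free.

Answer: [0-8 ALLOC][9-36 FREE]

Derivation:
Op 1: a = malloc(8) -> a = 0; heap: [0-7 ALLOC][8-36 FREE]
Op 2: free(a) -> (freed a); heap: [0-36 FREE]
Op 3: b = malloc(7) -> b = 0; heap: [0-6 ALLOC][7-36 FREE]
Op 4: b = realloc(b, 9) -> b = 0; heap: [0-8 ALLOC][9-36 FREE]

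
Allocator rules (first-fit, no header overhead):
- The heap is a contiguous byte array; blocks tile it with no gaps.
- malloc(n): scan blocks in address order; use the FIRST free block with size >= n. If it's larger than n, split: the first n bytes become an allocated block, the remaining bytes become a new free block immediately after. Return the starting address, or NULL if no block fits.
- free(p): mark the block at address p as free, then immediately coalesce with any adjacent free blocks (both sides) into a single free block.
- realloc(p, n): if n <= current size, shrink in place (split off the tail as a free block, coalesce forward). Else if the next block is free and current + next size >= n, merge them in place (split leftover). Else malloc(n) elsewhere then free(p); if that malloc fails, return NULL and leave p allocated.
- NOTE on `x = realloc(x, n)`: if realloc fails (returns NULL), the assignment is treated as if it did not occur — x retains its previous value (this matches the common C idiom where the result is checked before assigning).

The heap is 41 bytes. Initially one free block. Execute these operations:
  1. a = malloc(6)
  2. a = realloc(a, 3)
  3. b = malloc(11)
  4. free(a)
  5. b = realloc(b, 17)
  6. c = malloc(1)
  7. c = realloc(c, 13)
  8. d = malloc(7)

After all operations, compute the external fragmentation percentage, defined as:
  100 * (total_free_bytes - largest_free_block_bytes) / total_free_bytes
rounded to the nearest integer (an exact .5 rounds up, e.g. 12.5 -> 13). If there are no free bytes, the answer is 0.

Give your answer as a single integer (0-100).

Op 1: a = malloc(6) -> a = 0; heap: [0-5 ALLOC][6-40 FREE]
Op 2: a = realloc(a, 3) -> a = 0; heap: [0-2 ALLOC][3-40 FREE]
Op 3: b = malloc(11) -> b = 3; heap: [0-2 ALLOC][3-13 ALLOC][14-40 FREE]
Op 4: free(a) -> (freed a); heap: [0-2 FREE][3-13 ALLOC][14-40 FREE]
Op 5: b = realloc(b, 17) -> b = 3; heap: [0-2 FREE][3-19 ALLOC][20-40 FREE]
Op 6: c = malloc(1) -> c = 0; heap: [0-0 ALLOC][1-2 FREE][3-19 ALLOC][20-40 FREE]
Op 7: c = realloc(c, 13) -> c = 20; heap: [0-2 FREE][3-19 ALLOC][20-32 ALLOC][33-40 FREE]
Op 8: d = malloc(7) -> d = 33; heap: [0-2 FREE][3-19 ALLOC][20-32 ALLOC][33-39 ALLOC][40-40 FREE]
Free blocks: [3 1] total_free=4 largest=3 -> 100*(4-3)/4 = 100/4 = 25

Answer: 25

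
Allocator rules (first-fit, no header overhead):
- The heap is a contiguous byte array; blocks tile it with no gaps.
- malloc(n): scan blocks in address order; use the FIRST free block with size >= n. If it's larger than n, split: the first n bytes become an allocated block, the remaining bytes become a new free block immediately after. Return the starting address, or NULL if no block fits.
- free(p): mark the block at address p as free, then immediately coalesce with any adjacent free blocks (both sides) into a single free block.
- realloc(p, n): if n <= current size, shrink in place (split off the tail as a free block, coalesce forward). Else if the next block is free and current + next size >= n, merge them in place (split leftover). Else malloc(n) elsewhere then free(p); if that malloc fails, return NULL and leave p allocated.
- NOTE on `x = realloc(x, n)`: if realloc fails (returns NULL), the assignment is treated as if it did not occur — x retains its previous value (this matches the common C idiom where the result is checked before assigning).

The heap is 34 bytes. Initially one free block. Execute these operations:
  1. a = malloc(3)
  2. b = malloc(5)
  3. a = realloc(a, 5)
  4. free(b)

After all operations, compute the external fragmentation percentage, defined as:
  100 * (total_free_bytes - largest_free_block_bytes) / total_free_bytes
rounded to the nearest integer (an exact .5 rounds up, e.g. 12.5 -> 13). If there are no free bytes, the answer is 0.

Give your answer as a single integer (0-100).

Answer: 28

Derivation:
Op 1: a = malloc(3) -> a = 0; heap: [0-2 ALLOC][3-33 FREE]
Op 2: b = malloc(5) -> b = 3; heap: [0-2 ALLOC][3-7 ALLOC][8-33 FREE]
Op 3: a = realloc(a, 5) -> a = 8; heap: [0-2 FREE][3-7 ALLOC][8-12 ALLOC][13-33 FREE]
Op 4: free(b) -> (freed b); heap: [0-7 FREE][8-12 ALLOC][13-33 FREE]
Free blocks: [8 21] total_free=29 largest=21 -> 100*(29-21)/29 = 800/29 ≈ 27.586 -> rounds to 28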